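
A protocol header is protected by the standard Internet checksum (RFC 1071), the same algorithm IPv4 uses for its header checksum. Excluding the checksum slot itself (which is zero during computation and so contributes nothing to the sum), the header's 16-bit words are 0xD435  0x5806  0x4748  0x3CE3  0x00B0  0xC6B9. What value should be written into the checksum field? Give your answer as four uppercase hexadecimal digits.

One's-complement addition (fold any carry out of bit 15 back into bit 0):
  0xD435 + 0x5806 = 0x12C3B → wrap carry → 0x2C3C
  0x2C3C + 0x4748 = 0x07384
  0x7384 + 0x3CE3 = 0x0B067
  0xB067 + 0x00B0 = 0x0B117
  0xB117 + 0xC6B9 = 0x177D0 → wrap carry → 0x77D1
One's-complement sum = 0x77D1.
Checksum = ~0x77D1 & 0xFFFF = 0x882E.

882E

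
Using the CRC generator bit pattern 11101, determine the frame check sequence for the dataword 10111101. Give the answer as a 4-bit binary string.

1001

Append 4 zeros: 101111010000. Divide by 11101 (XOR where the leading bit is 1):
  pos 0: 10111 XOR 11101 = 01010
  pos 1: 10101 XOR 11101 = 01000
  pos 2: 10000 XOR 11101 = 01101
  pos 3: 11011 XOR 11101 = 00110
  pos 5: 11000 XOR 11101 = 00101
  pos 7: 10100 XOR 11101 = 01001
Remainder (last 4 bits) = 1001. This is the CRC / FCS.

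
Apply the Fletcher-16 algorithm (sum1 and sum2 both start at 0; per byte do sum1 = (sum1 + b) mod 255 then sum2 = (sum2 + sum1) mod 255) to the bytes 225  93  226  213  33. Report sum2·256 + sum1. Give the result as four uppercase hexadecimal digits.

5419

Running sums (mod 255):
  after byte 0 (225): sum1=225, sum2=225
  after byte 1 (93): sum1=63, sum2=33
  after byte 2 (226): sum1=34, sum2=67
  after byte 3 (213): sum1=247, sum2=59
  after byte 4 (33): sum1=25, sum2=84
Checksum = sum2·256 + sum1 = 84·256 + 25 = 21529 = 0x5419.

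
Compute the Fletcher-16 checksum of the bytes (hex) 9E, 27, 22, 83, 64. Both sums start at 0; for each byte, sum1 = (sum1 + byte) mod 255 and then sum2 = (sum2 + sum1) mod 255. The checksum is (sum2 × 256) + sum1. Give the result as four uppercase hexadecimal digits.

Running sums (mod 255):
  after byte 0 (9E): sum1=158, sum2=158
  after byte 1 (27): sum1=197, sum2=100
  after byte 2 (22): sum1=231, sum2=76
  after byte 3 (83): sum1=107, sum2=183
  after byte 4 (64): sum1=207, sum2=135
Checksum = sum2·256 + sum1 = 135·256 + 207 = 34767 = 0x87CF.

87CF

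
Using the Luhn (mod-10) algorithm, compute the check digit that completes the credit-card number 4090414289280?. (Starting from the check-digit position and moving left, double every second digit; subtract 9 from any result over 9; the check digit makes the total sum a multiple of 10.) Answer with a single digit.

6

Partial digits right→left: 0 8 2 9 8 2 4 1 4 0 9 0 4
Double every second digit counting from the check-digit position (so the 1st, 3rd, 5th, ... of the partial from the right).
  doubled (with −9 where >9): 0 4 7 8 8 9 8 → sum 44
  kept as-is: 8 9 2 1 0 0 → sum 20
Total = 44 + 20 = 64.
Check digit = (10 − (64 mod 10)) mod 10 = 6.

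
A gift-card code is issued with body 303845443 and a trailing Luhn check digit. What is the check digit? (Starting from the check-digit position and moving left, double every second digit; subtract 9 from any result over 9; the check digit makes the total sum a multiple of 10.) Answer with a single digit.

Partial digits right→left: 3 4 4 5 4 8 3 0 3
Double every second digit counting from the check-digit position (so the 1st, 3rd, 5th, ... of the partial from the right).
  doubled (with −9 where >9): 6 8 8 6 6 → sum 34
  kept as-is: 4 5 8 0 → sum 17
Total = 34 + 17 = 51.
Check digit = (10 − (51 mod 10)) mod 10 = 9.

9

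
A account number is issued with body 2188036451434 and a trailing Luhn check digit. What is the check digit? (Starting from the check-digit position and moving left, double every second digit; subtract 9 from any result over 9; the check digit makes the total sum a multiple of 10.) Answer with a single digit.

9

Partial digits right→left: 4 3 4 1 5 4 6 3 0 8 8 1 2
Double every second digit counting from the check-digit position (so the 1st, 3rd, 5th, ... of the partial from the right).
  doubled (with −9 where >9): 8 8 1 3 0 7 4 → sum 31
  kept as-is: 3 1 4 3 8 1 → sum 20
Total = 31 + 20 = 51.
Check digit = (10 − (51 mod 10)) mod 10 = 9.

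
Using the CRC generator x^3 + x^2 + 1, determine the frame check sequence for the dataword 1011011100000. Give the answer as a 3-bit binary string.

100

Append 3 zeros: 1011011100000000. Divide by 1101 (XOR where the leading bit is 1):
  pos 0: 1011 XOR 1101 = 0110
  pos 1: 1100 XOR 1101 = 0001
  pos 4: 1111 XOR 1101 = 0010
  pos 6: 1000 XOR 1101 = 0101
  pos 7: 1010 XOR 1101 = 0111
  pos 8: 1110 XOR 1101 = 0011
  pos 10: 1100 XOR 1101 = 0001
Remainder (last 3 bits) = 100. This is the CRC / FCS.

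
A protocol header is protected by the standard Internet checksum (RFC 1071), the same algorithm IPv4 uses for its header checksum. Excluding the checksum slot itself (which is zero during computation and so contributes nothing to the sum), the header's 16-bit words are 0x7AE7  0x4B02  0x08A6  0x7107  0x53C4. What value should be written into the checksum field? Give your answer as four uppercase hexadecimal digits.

6CA4

One's-complement addition (fold any carry out of bit 15 back into bit 0):
  0x7AE7 + 0x4B02 = 0x0C5E9
  0xC5E9 + 0x08A6 = 0x0CE8F
  0xCE8F + 0x7107 = 0x13F96 → wrap carry → 0x3F97
  0x3F97 + 0x53C4 = 0x0935B
One's-complement sum = 0x935B.
Checksum = ~0x935B & 0xFFFF = 0x6CA4.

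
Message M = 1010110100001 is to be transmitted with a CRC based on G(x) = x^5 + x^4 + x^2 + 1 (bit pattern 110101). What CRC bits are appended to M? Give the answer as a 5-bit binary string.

00110

Append 5 zeros: 101011010000100000. Divide by 110101 (XOR where the leading bit is 1):
  pos 0: 101011 XOR 110101 = 011110
  pos 1: 111100 XOR 110101 = 001001
  pos 3: 100110 XOR 110101 = 010011
  pos 4: 100110 XOR 110101 = 010011
  pos 5: 100110 XOR 110101 = 010011
  pos 6: 100110 XOR 110101 = 010011
  pos 7: 100111 XOR 110101 = 010010
  pos 8: 100100 XOR 110101 = 010001
  pos 9: 100010 XOR 110101 = 010111
  pos 10: 101110 XOR 110101 = 011011
  pos 11: 110110 XOR 110101 = 000011
Remainder (last 5 bits) = 00110. This is the CRC / FCS.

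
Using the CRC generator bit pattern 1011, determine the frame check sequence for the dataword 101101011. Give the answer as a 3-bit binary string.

Append 3 zeros: 101101011000. Divide by 1011 (XOR where the leading bit is 1):
  pos 0: 1011 XOR 1011 = 0000
  pos 5: 1011 XOR 1011 = 0000
Remainder (last 3 bits) = 000. This is the CRC / FCS.

000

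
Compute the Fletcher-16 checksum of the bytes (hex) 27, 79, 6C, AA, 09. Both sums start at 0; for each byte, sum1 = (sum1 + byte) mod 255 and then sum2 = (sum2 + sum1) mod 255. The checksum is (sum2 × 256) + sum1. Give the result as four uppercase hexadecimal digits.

4DC0

Running sums (mod 255):
  after byte 0 (27): sum1=39, sum2=39
  after byte 1 (79): sum1=160, sum2=199
  after byte 2 (6C): sum1=13, sum2=212
  after byte 3 (AA): sum1=183, sum2=140
  after byte 4 (09): sum1=192, sum2=77
Checksum = sum2·256 + sum1 = 77·256 + 192 = 19904 = 0x4DC0.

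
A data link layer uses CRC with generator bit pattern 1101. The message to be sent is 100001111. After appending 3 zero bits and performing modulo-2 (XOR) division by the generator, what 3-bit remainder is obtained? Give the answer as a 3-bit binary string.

Append 3 zeros: 100001111000. Divide by 1101 (XOR where the leading bit is 1):
  pos 0: 1000 XOR 1101 = 0101
  pos 1: 1010 XOR 1101 = 0111
  pos 2: 1111 XOR 1101 = 0010
  pos 4: 1011 XOR 1101 = 0110
  pos 5: 1101 XOR 1101 = 0000
Remainder (last 3 bits) = 000. This is the CRC / FCS.

000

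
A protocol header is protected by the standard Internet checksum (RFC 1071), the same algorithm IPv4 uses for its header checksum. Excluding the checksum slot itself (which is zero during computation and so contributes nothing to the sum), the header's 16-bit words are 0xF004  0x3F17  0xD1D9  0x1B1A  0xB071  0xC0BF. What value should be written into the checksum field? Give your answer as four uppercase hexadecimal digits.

One's-complement addition (fold any carry out of bit 15 back into bit 0):
  0xF004 + 0x3F17 = 0x12F1B → wrap carry → 0x2F1C
  0x2F1C + 0xD1D9 = 0x100F5 → wrap carry → 0x00F6
  0x00F6 + 0x1B1A = 0x01C10
  0x1C10 + 0xB071 = 0x0CC81
  0xCC81 + 0xC0BF = 0x18D40 → wrap carry → 0x8D41
One's-complement sum = 0x8D41.
Checksum = ~0x8D41 & 0xFFFF = 0x72BE.

72BE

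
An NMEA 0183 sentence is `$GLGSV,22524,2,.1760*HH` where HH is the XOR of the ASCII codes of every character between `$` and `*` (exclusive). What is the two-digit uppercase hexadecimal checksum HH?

4A

XOR the ASCII codes of the payload characters:
  'G' = 0x47 → acc = 0x47
  'L' = 0x4C → acc = 0x0B
  'G' = 0x47 → acc = 0x4C
  'S' = 0x53 → acc = 0x1F
  'V' = 0x56 → acc = 0x49
  ',' = 0x2C → acc = 0x65
  '2' = 0x32 → acc = 0x57
  '2' = 0x32 → acc = 0x65
  '5' = 0x35 → acc = 0x50
  '2' = 0x32 → acc = 0x62
  '4' = 0x34 → acc = 0x56
  ',' = 0x2C → acc = 0x7A
  '2' = 0x32 → acc = 0x48
  ',' = 0x2C → acc = 0x64
  '.' = 0x2E → acc = 0x4A
  '1' = 0x31 → acc = 0x7B
  '7' = 0x37 → acc = 0x4C
  '6' = 0x36 → acc = 0x7A
  '0' = 0x30 → acc = 0x4A
Checksum = 0x4A.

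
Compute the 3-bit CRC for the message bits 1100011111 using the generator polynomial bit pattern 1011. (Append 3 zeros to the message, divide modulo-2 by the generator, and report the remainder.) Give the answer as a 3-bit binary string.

111

Append 3 zeros: 1100011111000. Divide by 1011 (XOR where the leading bit is 1):
  pos 0: 1100 XOR 1011 = 0111
  pos 1: 1110 XOR 1011 = 0101
  pos 2: 1011 XOR 1011 = 0000
  pos 6: 1111 XOR 1011 = 0100
  pos 7: 1000 XOR 1011 = 0011
  pos 9: 1100 XOR 1011 = 0111
Remainder (last 3 bits) = 111. This is the CRC / FCS.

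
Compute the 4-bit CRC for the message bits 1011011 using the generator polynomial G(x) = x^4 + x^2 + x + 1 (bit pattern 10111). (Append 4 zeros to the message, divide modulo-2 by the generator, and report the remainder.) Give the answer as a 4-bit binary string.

Append 4 zeros: 10110110000. Divide by 10111 (XOR where the leading bit is 1):
  pos 0: 10110 XOR 10111 = 00001
  pos 4: 11100 XOR 10111 = 01011
  pos 5: 10110 XOR 10111 = 00001
Remainder (last 4 bits) = 0010. This is the CRC / FCS.

0010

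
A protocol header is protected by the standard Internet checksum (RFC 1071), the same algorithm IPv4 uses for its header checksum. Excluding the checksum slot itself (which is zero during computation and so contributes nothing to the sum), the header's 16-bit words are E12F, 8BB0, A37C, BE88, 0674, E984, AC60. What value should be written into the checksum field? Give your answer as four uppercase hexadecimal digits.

One's-complement addition (fold any carry out of bit 15 back into bit 0):
  0xE12F + 0x8BB0 = 0x16CDF → wrap carry → 0x6CE0
  0x6CE0 + 0xA37C = 0x1105C → wrap carry → 0x105D
  0x105D + 0xBE88 = 0x0CEE5
  0xCEE5 + 0x0674 = 0x0D559
  0xD559 + 0xE984 = 0x1BEDD → wrap carry → 0xBEDE
  0xBEDE + 0xAC60 = 0x16B3E → wrap carry → 0x6B3F
One's-complement sum = 0x6B3F.
Checksum = ~0x6B3F & 0xFFFF = 0x94C0.

94C0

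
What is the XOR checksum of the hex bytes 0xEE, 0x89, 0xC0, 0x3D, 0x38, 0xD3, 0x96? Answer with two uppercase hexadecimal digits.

XOR the bytes together:
  start with 0xEE
  0xEE ⊕ 0x89 = 0x67
  0x67 ⊕ 0xC0 = 0xA7
  0xA7 ⊕ 0x3D = 0x9A
  0x9A ⊕ 0x38 = 0xA2
  0xA2 ⊕ 0xD3 = 0x71
  0x71 ⊕ 0x96 = 0xE7

E7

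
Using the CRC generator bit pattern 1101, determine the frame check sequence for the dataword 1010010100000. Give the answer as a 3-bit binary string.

011

Append 3 zeros: 1010010100000000. Divide by 1101 (XOR where the leading bit is 1):
  pos 0: 1010 XOR 1101 = 0111
  pos 1: 1110 XOR 1101 = 0011
  pos 3: 1110 XOR 1101 = 0011
  pos 5: 1110 XOR 1101 = 0011
  pos 7: 1100 XOR 1101 = 0001
  pos 10: 1000 XOR 1101 = 0101
  pos 11: 1010 XOR 1101 = 0111
  pos 12: 1110 XOR 1101 = 0011
Remainder (last 3 bits) = 011. This is the CRC / FCS.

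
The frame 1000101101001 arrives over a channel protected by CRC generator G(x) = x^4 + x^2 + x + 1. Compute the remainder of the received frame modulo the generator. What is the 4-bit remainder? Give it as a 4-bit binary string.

0000

Modulo-2 division of 1000101101001 by 10111:
  pos 0: 10001 XOR 10111 = 00110
  pos 2: 11001 XOR 10111 = 01110
  pos 3: 11101 XOR 10111 = 01010
  pos 4: 10100 XOR 10111 = 00011
  pos 7: 11100 XOR 10111 = 01011
  pos 8: 10111 XOR 10111 = 00000
Remainder = 0000 (zero — the frame passes the CRC check).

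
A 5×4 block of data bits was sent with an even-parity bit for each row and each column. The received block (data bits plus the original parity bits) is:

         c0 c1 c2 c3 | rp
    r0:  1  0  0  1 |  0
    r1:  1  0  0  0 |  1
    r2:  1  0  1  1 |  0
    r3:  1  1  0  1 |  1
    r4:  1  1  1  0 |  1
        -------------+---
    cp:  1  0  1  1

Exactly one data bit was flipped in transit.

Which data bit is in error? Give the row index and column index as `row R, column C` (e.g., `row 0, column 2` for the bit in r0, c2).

Recompute each row's even parity and compare to rp:
  r0: data parity 0, sent rp 0 → ok
  r1: data parity 1, sent rp 1 → ok
  r2: data parity 1, sent rp 0 → mismatch
  r3: data parity 1, sent rp 1 → ok
  r4: data parity 1, sent rp 1 → ok
Recompute each column's even parity and compare to cp:
  c0: data parity 1, sent cp 1 → ok
  c1: data parity 0, sent cp 0 → ok
  c2: data parity 0, sent cp 1 → mismatch
  c3: data parity 1, sent cp 1 → ok
Exactly one row (r2) and one column (c2) fail → the flipped bit is at their intersection.

row 2, column 2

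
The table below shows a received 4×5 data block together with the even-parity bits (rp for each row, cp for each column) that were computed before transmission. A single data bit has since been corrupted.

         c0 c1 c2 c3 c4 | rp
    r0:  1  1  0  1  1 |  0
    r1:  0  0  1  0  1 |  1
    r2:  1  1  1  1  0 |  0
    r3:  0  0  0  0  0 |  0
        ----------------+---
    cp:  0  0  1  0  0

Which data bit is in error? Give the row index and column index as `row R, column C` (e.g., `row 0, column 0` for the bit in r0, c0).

row 1, column 2

Recompute each row's even parity and compare to rp:
  r0: data parity 0, sent rp 0 → ok
  r1: data parity 0, sent rp 1 → mismatch
  r2: data parity 0, sent rp 0 → ok
  r3: data parity 0, sent rp 0 → ok
Recompute each column's even parity and compare to cp:
  c0: data parity 0, sent cp 0 → ok
  c1: data parity 0, sent cp 0 → ok
  c2: data parity 0, sent cp 1 → mismatch
  c3: data parity 0, sent cp 0 → ok
  c4: data parity 0, sent cp 0 → ok
Exactly one row (r1) and one column (c2) fail → the flipped bit is at their intersection.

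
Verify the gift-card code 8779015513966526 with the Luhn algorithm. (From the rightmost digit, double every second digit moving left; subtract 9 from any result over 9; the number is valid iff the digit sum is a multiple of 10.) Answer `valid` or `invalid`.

invalid

From the right, keep odd positions and double even positions (subtract 9 from any doubled value over 9):
  doubled (positions 2,4,...): 4 3 9 2 1 0 5 7 → sum 31
  kept (positions 1,3,...): 6 5 6 3 5 1 9 7 → sum 42
Total = 73.
73 mod 10 = 3, so the number is invalid.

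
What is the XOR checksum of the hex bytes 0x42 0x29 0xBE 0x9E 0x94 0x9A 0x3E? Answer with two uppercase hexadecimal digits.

XOR the bytes together:
  start with 0x42
  0x42 ⊕ 0x29 = 0x6B
  0x6B ⊕ 0xBE = 0xD5
  0xD5 ⊕ 0x9E = 0x4B
  0x4B ⊕ 0x94 = 0xDF
  0xDF ⊕ 0x9A = 0x45
  0x45 ⊕ 0x3E = 0x7B

7B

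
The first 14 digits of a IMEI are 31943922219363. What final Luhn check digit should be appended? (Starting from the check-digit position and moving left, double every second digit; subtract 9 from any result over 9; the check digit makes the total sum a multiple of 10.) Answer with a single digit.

Partial digits right→left: 3 6 3 9 1 2 2 2 9 3 4 9 1 3
Double every second digit counting from the check-digit position (so the 1st, 3rd, 5th, ... of the partial from the right).
  doubled (with −9 where >9): 6 6 2 4 9 8 2 → sum 37
  kept as-is: 6 9 2 2 3 9 3 → sum 34
Total = 37 + 34 = 71.
Check digit = (10 − (71 mod 10)) mod 10 = 9.

9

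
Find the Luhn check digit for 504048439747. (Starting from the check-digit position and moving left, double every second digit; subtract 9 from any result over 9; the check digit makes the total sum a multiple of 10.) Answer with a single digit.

Partial digits right→left: 7 4 7 9 3 4 8 4 0 4 0 5
Double every second digit counting from the check-digit position (so the 1st, 3rd, 5th, ... of the partial from the right).
  doubled (with −9 where >9): 5 5 6 7 0 0 → sum 23
  kept as-is: 4 9 4 4 4 5 → sum 30
Total = 23 + 30 = 53.
Check digit = (10 − (53 mod 10)) mod 10 = 7.

7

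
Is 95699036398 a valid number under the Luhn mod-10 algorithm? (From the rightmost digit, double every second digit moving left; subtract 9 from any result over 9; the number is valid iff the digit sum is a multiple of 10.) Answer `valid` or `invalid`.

valid

From the right, keep odd positions and double even positions (subtract 9 from any doubled value over 9):
  doubled (positions 2,4,...): 9 3 0 9 1 → sum 22
  kept (positions 1,3,...): 8 3 3 9 6 9 → sum 38
Total = 60.
60 mod 10 = 0, so the number is valid.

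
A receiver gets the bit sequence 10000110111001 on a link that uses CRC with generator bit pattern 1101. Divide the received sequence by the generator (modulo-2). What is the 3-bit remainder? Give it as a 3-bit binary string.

101

Modulo-2 division of 10000110111001 by 1101:
  pos 0: 1000 XOR 1101 = 0101
  pos 1: 1010 XOR 1101 = 0111
  pos 2: 1111 XOR 1101 = 0010
  pos 4: 1010 XOR 1101 = 0111
  pos 5: 1111 XOR 1101 = 0010
  pos 7: 1011 XOR 1101 = 0110
  pos 8: 1100 XOR 1101 = 0001
Remainder = 101 (nonzero — an error is detected).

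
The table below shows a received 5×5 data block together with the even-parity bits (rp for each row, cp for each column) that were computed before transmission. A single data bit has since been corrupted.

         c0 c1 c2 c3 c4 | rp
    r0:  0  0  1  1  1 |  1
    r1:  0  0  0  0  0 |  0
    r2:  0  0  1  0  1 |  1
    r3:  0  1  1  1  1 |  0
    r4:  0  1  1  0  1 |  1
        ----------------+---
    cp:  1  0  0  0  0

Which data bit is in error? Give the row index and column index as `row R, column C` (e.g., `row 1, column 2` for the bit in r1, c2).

Recompute each row's even parity and compare to rp:
  r0: data parity 1, sent rp 1 → ok
  r1: data parity 0, sent rp 0 → ok
  r2: data parity 0, sent rp 1 → mismatch
  r3: data parity 0, sent rp 0 → ok
  r4: data parity 1, sent rp 1 → ok
Recompute each column's even parity and compare to cp:
  c0: data parity 0, sent cp 1 → mismatch
  c1: data parity 0, sent cp 0 → ok
  c2: data parity 0, sent cp 0 → ok
  c3: data parity 0, sent cp 0 → ok
  c4: data parity 0, sent cp 0 → ok
Exactly one row (r2) and one column (c0) fail → the flipped bit is at their intersection.

row 2, column 0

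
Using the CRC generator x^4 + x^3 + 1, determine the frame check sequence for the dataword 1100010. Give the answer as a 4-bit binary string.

Append 4 zeros: 11000100000. Divide by 11001 (XOR where the leading bit is 1):
  pos 0: 11000 XOR 11001 = 00001
  pos 4: 11000 XOR 11001 = 00001
Remainder (last 4 bits) = 0100. This is the CRC / FCS.

0100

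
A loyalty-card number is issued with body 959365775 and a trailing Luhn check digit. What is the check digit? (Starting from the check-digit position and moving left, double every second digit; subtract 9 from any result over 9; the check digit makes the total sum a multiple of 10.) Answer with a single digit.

3

Partial digits right→left: 5 7 7 5 6 3 9 5 9
Double every second digit counting from the check-digit position (so the 1st, 3rd, 5th, ... of the partial from the right).
  doubled (with −9 where >9): 1 5 3 9 9 → sum 27
  kept as-is: 7 5 3 5 → sum 20
Total = 27 + 20 = 47.
Check digit = (10 − (47 mod 10)) mod 10 = 3.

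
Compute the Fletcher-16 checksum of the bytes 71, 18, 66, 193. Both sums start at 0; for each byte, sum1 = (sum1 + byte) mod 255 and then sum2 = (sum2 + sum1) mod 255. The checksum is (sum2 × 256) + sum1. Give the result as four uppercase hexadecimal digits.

Running sums (mod 255):
  after byte 0 (71): sum1=71, sum2=71
  after byte 1 (18): sum1=89, sum2=160
  after byte 2 (66): sum1=155, sum2=60
  after byte 3 (193): sum1=93, sum2=153
Checksum = sum2·256 + sum1 = 153·256 + 93 = 39261 = 0x995D.

995D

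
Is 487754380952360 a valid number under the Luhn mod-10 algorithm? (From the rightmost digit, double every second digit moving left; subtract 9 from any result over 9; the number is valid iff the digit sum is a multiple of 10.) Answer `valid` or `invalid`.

valid

From the right, keep odd positions and double even positions (subtract 9 from any doubled value over 9):
  doubled (positions 2,4,...): 3 4 9 7 8 5 7 → sum 43
  kept (positions 1,3,...): 0 3 5 0 3 5 7 4 → sum 27
Total = 70.
70 mod 10 = 0, so the number is valid.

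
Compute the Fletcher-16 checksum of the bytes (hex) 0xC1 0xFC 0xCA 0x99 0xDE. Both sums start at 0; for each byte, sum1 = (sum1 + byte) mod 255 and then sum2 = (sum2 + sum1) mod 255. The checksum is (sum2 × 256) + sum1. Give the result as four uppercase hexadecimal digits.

Running sums (mod 255):
  after byte 0 (0xC1): sum1=193, sum2=193
  after byte 1 (0xFC): sum1=190, sum2=128
  after byte 2 (0xCA): sum1=137, sum2=10
  after byte 3 (0x99): sum1=35, sum2=45
  after byte 4 (0xDE): sum1=2, sum2=47
Checksum = sum2·256 + sum1 = 47·256 + 2 = 12034 = 0x2F02.

2F02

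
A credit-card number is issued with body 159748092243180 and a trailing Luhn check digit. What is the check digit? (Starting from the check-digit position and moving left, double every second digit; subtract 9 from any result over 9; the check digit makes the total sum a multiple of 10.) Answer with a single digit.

5

Partial digits right→left: 0 8 1 3 4 2 2 9 0 8 4 7 9 5 1
Double every second digit counting from the check-digit position (so the 1st, 3rd, 5th, ... of the partial from the right).
  doubled (with −9 where >9): 0 2 8 4 0 8 9 2 → sum 33
  kept as-is: 8 3 2 9 8 7 5 → sum 42
Total = 33 + 42 = 75.
Check digit = (10 − (75 mod 10)) mod 10 = 5.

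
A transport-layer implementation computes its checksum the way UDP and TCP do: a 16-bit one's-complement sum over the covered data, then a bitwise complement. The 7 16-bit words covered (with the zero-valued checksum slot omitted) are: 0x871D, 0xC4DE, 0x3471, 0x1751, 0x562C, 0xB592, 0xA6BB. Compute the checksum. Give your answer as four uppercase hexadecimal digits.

B5C6

One's-complement addition (fold any carry out of bit 15 back into bit 0):
  0x871D + 0xC4DE = 0x14BFB → wrap carry → 0x4BFC
  0x4BFC + 0x3471 = 0x0806D
  0x806D + 0x1751 = 0x097BE
  0x97BE + 0x562C = 0x0EDEA
  0xEDEA + 0xB592 = 0x1A37C → wrap carry → 0xA37D
  0xA37D + 0xA6BB = 0x14A38 → wrap carry → 0x4A39
One's-complement sum = 0x4A39.
Checksum = ~0x4A39 & 0xFFFF = 0xB5C6.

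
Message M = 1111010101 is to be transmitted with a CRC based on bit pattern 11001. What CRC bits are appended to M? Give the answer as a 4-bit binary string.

Append 4 zeros: 11110101010000. Divide by 11001 (XOR where the leading bit is 1):
  pos 0: 11110 XOR 11001 = 00111
  pos 2: 11110 XOR 11001 = 00111
  pos 4: 11110 XOR 11001 = 00111
  pos 6: 11110 XOR 11001 = 00111
  pos 8: 11100 XOR 11001 = 00101
Remainder (last 4 bits) = 1010. This is the CRC / FCS.

1010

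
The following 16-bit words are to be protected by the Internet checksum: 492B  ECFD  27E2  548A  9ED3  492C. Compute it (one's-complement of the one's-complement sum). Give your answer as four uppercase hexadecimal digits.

656A

One's-complement addition (fold any carry out of bit 15 back into bit 0):
  0x492B + 0xECFD = 0x13628 → wrap carry → 0x3629
  0x3629 + 0x27E2 = 0x05E0B
  0x5E0B + 0x548A = 0x0B295
  0xB295 + 0x9ED3 = 0x15168 → wrap carry → 0x5169
  0x5169 + 0x492C = 0x09A95
One's-complement sum = 0x9A95.
Checksum = ~0x9A95 & 0xFFFF = 0x656A.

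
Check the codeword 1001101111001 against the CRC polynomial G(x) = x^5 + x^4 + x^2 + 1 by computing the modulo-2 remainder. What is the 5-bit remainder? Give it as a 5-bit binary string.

00000

Modulo-2 division of 1001101111001 by 110101:
  pos 0: 100110 XOR 110101 = 010011
  pos 1: 100111 XOR 110101 = 010010
  pos 2: 100101 XOR 110101 = 010000
  pos 3: 100001 XOR 110101 = 010100
  pos 4: 101001 XOR 110101 = 011100
  pos 5: 111000 XOR 110101 = 001101
  pos 7: 110101 XOR 110101 = 000000
Remainder = 00000 (zero — the frame passes the CRC check).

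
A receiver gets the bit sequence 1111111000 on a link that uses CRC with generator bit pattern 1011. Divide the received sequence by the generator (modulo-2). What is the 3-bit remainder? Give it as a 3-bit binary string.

Modulo-2 division of 1111111000 by 1011:
  pos 0: 1111 XOR 1011 = 0100
  pos 1: 1001 XOR 1011 = 0010
  pos 3: 1011 XOR 1011 = 0000
Remainder = 000 (zero — the frame passes the CRC check).

000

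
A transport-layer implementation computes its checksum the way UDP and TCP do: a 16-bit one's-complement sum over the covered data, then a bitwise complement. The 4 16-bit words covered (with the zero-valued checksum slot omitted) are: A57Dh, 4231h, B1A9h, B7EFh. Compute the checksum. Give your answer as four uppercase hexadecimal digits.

AEB7

One's-complement addition (fold any carry out of bit 15 back into bit 0):
  0xA57D + 0x4231 = 0x0E7AE
  0xE7AE + 0xB1A9 = 0x19957 → wrap carry → 0x9958
  0x9958 + 0xB7EF = 0x15147 → wrap carry → 0x5148
One's-complement sum = 0x5148.
Checksum = ~0x5148 & 0xFFFF = 0xAEB7.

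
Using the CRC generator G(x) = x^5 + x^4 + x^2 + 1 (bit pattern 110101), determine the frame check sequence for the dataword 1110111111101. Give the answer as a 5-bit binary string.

Append 5 zeros: 111011111110100000. Divide by 110101 (XOR where the leading bit is 1):
  pos 0: 111011 XOR 110101 = 001110
  pos 2: 111011 XOR 110101 = 001110
  pos 4: 111011 XOR 110101 = 001110
  pos 6: 111010 XOR 110101 = 001111
  pos 8: 111110 XOR 110101 = 001011
  pos 10: 101100 XOR 110101 = 011001
  pos 11: 110010 XOR 110101 = 000111
Remainder (last 5 bits) = 01110. This is the CRC / FCS.

01110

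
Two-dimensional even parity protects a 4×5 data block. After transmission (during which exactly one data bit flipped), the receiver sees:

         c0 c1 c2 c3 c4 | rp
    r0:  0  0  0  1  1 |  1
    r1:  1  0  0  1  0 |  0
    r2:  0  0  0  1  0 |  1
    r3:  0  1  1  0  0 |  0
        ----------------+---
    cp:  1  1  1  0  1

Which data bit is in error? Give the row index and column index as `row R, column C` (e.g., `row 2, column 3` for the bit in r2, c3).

row 0, column 3

Recompute each row's even parity and compare to rp:
  r0: data parity 0, sent rp 1 → mismatch
  r1: data parity 0, sent rp 0 → ok
  r2: data parity 1, sent rp 1 → ok
  r3: data parity 0, sent rp 0 → ok
Recompute each column's even parity and compare to cp:
  c0: data parity 1, sent cp 1 → ok
  c1: data parity 1, sent cp 1 → ok
  c2: data parity 1, sent cp 1 → ok
  c3: data parity 1, sent cp 0 → mismatch
  c4: data parity 1, sent cp 1 → ok
Exactly one row (r0) and one column (c3) fail → the flipped bit is at their intersection.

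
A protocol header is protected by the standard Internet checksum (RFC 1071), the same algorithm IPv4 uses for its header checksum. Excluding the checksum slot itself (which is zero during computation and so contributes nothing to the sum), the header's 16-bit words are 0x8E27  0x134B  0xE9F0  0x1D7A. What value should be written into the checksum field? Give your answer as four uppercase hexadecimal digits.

One's-complement addition (fold any carry out of bit 15 back into bit 0):
  0x8E27 + 0x134B = 0x0A172
  0xA172 + 0xE9F0 = 0x18B62 → wrap carry → 0x8B63
  0x8B63 + 0x1D7A = 0x0A8DD
One's-complement sum = 0xA8DD.
Checksum = ~0xA8DD & 0xFFFF = 0x5722.

5722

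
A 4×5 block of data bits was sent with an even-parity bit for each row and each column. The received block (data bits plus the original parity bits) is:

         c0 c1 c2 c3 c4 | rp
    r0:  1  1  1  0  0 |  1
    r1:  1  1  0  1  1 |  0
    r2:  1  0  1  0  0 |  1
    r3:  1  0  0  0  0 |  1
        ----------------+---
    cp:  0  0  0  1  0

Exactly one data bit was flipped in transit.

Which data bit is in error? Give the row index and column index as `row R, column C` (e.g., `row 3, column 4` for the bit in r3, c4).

row 2, column 4

Recompute each row's even parity and compare to rp:
  r0: data parity 1, sent rp 1 → ok
  r1: data parity 0, sent rp 0 → ok
  r2: data parity 0, sent rp 1 → mismatch
  r3: data parity 1, sent rp 1 → ok
Recompute each column's even parity and compare to cp:
  c0: data parity 0, sent cp 0 → ok
  c1: data parity 0, sent cp 0 → ok
  c2: data parity 0, sent cp 0 → ok
  c3: data parity 1, sent cp 1 → ok
  c4: data parity 1, sent cp 0 → mismatch
Exactly one row (r2) and one column (c4) fail → the flipped bit is at their intersection.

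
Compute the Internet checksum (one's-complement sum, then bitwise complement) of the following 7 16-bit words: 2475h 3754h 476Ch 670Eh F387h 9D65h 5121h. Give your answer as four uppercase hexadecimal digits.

One's-complement addition (fold any carry out of bit 15 back into bit 0):
  0x2475 + 0x3754 = 0x05BC9
  0x5BC9 + 0x476C = 0x0A335
  0xA335 + 0x670E = 0x10A43 → wrap carry → 0x0A44
  0x0A44 + 0xF387 = 0x0FDCB
  0xFDCB + 0x9D65 = 0x19B30 → wrap carry → 0x9B31
  0x9B31 + 0x5121 = 0x0EC52
One's-complement sum = 0xEC52.
Checksum = ~0xEC52 & 0xFFFF = 0x13AD.

13AD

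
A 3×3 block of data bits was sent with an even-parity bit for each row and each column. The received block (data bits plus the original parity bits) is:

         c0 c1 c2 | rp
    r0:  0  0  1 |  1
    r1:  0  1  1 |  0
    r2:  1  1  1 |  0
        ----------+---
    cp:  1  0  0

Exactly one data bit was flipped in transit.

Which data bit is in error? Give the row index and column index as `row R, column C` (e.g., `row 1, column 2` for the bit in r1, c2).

row 2, column 2

Recompute each row's even parity and compare to rp:
  r0: data parity 1, sent rp 1 → ok
  r1: data parity 0, sent rp 0 → ok
  r2: data parity 1, sent rp 0 → mismatch
Recompute each column's even parity and compare to cp:
  c0: data parity 1, sent cp 1 → ok
  c1: data parity 0, sent cp 0 → ok
  c2: data parity 1, sent cp 0 → mismatch
Exactly one row (r2) and one column (c2) fail → the flipped bit is at their intersection.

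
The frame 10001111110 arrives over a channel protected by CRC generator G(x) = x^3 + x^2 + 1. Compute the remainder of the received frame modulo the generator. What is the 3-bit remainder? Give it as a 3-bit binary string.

100

Modulo-2 division of 10001111110 by 1101:
  pos 0: 1000 XOR 1101 = 0101
  pos 1: 1011 XOR 1101 = 0110
  pos 2: 1101 XOR 1101 = 0000
  pos 6: 1111 XOR 1101 = 0010
Remainder = 100 (nonzero — an error is detected).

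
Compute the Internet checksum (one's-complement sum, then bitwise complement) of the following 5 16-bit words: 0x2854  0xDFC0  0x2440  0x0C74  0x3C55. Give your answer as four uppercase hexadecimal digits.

8AE1

One's-complement addition (fold any carry out of bit 15 back into bit 0):
  0x2854 + 0xDFC0 = 0x10814 → wrap carry → 0x0815
  0x0815 + 0x2440 = 0x02C55
  0x2C55 + 0x0C74 = 0x038C9
  0x38C9 + 0x3C55 = 0x0751E
One's-complement sum = 0x751E.
Checksum = ~0x751E & 0xFFFF = 0x8AE1.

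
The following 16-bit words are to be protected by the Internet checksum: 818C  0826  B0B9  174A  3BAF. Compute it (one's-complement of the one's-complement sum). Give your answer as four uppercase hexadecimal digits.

729A

One's-complement addition (fold any carry out of bit 15 back into bit 0):
  0x818C + 0x0826 = 0x089B2
  0x89B2 + 0xB0B9 = 0x13A6B → wrap carry → 0x3A6C
  0x3A6C + 0x174A = 0x051B6
  0x51B6 + 0x3BAF = 0x08D65
One's-complement sum = 0x8D65.
Checksum = ~0x8D65 & 0xFFFF = 0x729A.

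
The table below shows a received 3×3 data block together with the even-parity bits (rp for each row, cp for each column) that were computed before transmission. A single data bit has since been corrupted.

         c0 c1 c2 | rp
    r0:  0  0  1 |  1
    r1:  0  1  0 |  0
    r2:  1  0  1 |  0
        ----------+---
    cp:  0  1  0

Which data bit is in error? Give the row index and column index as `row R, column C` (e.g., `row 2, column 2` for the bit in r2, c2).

Recompute each row's even parity and compare to rp:
  r0: data parity 1, sent rp 1 → ok
  r1: data parity 1, sent rp 0 → mismatch
  r2: data parity 0, sent rp 0 → ok
Recompute each column's even parity and compare to cp:
  c0: data parity 1, sent cp 0 → mismatch
  c1: data parity 1, sent cp 1 → ok
  c2: data parity 0, sent cp 0 → ok
Exactly one row (r1) and one column (c0) fail → the flipped bit is at their intersection.

row 1, column 0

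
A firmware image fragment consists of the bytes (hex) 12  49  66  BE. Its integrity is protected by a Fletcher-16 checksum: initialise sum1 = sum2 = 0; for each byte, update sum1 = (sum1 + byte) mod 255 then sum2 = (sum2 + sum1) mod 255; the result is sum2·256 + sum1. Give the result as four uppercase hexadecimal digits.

AF80

Running sums (mod 255):
  after byte 0 (12): sum1=18, sum2=18
  after byte 1 (49): sum1=91, sum2=109
  after byte 2 (66): sum1=193, sum2=47
  after byte 3 (BE): sum1=128, sum2=175
Checksum = sum2·256 + sum1 = 175·256 + 128 = 44928 = 0xAF80.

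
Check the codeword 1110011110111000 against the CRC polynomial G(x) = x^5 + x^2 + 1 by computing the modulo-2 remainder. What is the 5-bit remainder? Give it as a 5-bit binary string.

10001

Modulo-2 division of 1110011110111000 by 100101:
  pos 0: 111001 XOR 100101 = 011100
  pos 1: 111001 XOR 100101 = 011100
  pos 2: 111001 XOR 100101 = 011100
  pos 3: 111001 XOR 100101 = 011100
  pos 4: 111000 XOR 100101 = 011101
  pos 5: 111011 XOR 100101 = 011110
  pos 6: 111101 XOR 100101 = 011000
  pos 7: 110001 XOR 100101 = 010100
  pos 8: 101000 XOR 100101 = 001101
  pos 10: 110100 XOR 100101 = 010001
Remainder = 10001 (nonzero — an error is detected).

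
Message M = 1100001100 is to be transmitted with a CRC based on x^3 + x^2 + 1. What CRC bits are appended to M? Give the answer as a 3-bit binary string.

001

Append 3 zeros: 1100001100000. Divide by 1101 (XOR where the leading bit is 1):
  pos 0: 1100 XOR 1101 = 0001
  pos 3: 1001 XOR 1101 = 0100
  pos 4: 1001 XOR 1101 = 0100
  pos 5: 1000 XOR 1101 = 0101
  pos 6: 1010 XOR 1101 = 0111
  pos 7: 1110 XOR 1101 = 0011
  pos 9: 1100 XOR 1101 = 0001
Remainder (last 3 bits) = 001. This is the CRC / FCS.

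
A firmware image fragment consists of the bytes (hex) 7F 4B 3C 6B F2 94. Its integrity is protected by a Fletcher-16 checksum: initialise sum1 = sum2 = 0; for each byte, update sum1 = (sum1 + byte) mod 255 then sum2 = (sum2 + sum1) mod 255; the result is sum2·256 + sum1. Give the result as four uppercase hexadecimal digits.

Running sums (mod 255):
  after byte 0 (7F): sum1=127, sum2=127
  after byte 1 (4B): sum1=202, sum2=74
  after byte 2 (3C): sum1=7, sum2=81
  after byte 3 (6B): sum1=114, sum2=195
  after byte 4 (F2): sum1=101, sum2=41
  after byte 5 (94): sum1=249, sum2=35
Checksum = sum2·256 + sum1 = 35·256 + 249 = 9209 = 0x23F9.

23F9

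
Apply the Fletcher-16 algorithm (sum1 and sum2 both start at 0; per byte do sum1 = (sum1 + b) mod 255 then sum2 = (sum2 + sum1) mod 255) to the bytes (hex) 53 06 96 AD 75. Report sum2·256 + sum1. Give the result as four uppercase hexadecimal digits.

Running sums (mod 255):
  after byte 0 (53): sum1=83, sum2=83
  after byte 1 (06): sum1=89, sum2=172
  after byte 2 (96): sum1=239, sum2=156
  after byte 3 (AD): sum1=157, sum2=58
  after byte 4 (75): sum1=19, sum2=77
Checksum = sum2·256 + sum1 = 77·256 + 19 = 19731 = 0x4D13.

4D13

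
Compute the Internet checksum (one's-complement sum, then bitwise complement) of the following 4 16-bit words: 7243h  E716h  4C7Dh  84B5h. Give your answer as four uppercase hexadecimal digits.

One's-complement addition (fold any carry out of bit 15 back into bit 0):
  0x7243 + 0xE716 = 0x15959 → wrap carry → 0x595A
  0x595A + 0x4C7D = 0x0A5D7
  0xA5D7 + 0x84B5 = 0x12A8C → wrap carry → 0x2A8D
One's-complement sum = 0x2A8D.
Checksum = ~0x2A8D & 0xFFFF = 0xD572.

D572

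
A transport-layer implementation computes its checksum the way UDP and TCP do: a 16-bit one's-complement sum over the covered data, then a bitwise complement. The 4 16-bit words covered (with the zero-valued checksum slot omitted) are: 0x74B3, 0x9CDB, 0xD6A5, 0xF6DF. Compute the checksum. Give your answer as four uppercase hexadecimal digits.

One's-complement addition (fold any carry out of bit 15 back into bit 0):
  0x74B3 + 0x9CDB = 0x1118E → wrap carry → 0x118F
  0x118F + 0xD6A5 = 0x0E834
  0xE834 + 0xF6DF = 0x1DF13 → wrap carry → 0xDF14
One's-complement sum = 0xDF14.
Checksum = ~0xDF14 & 0xFFFF = 0x20EB.

20EB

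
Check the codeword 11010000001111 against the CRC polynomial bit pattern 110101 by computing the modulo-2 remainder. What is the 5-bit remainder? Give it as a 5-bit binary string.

11001

Modulo-2 division of 11010000001111 by 110101:
  pos 0: 110100 XOR 110101 = 000001
  pos 5: 100001 XOR 110101 = 010100
  pos 6: 101001 XOR 110101 = 011100
  pos 7: 111001 XOR 110101 = 001100
Remainder = 11001 (nonzero — an error is detected).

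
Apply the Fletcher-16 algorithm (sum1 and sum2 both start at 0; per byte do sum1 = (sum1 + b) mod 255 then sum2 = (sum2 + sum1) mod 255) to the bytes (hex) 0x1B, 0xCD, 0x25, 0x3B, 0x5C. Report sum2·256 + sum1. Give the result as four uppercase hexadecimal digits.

01A5

Running sums (mod 255):
  after byte 0 (0x1B): sum1=27, sum2=27
  after byte 1 (0xCD): sum1=232, sum2=4
  after byte 2 (0x25): sum1=14, sum2=18
  after byte 3 (0x3B): sum1=73, sum2=91
  after byte 4 (0x5C): sum1=165, sum2=1
Checksum = sum2·256 + sum1 = 1·256 + 165 = 421 = 0x01A5.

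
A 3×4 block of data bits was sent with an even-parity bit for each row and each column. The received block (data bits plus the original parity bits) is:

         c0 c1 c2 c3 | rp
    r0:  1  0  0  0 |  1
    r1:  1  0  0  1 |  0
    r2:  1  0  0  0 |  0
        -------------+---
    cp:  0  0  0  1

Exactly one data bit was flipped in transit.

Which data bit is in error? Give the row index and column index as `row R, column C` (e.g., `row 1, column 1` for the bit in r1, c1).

row 2, column 0

Recompute each row's even parity and compare to rp:
  r0: data parity 1, sent rp 1 → ok
  r1: data parity 0, sent rp 0 → ok
  r2: data parity 1, sent rp 0 → mismatch
Recompute each column's even parity and compare to cp:
  c0: data parity 1, sent cp 0 → mismatch
  c1: data parity 0, sent cp 0 → ok
  c2: data parity 0, sent cp 0 → ok
  c3: data parity 1, sent cp 1 → ok
Exactly one row (r2) and one column (c0) fail → the flipped bit is at their intersection.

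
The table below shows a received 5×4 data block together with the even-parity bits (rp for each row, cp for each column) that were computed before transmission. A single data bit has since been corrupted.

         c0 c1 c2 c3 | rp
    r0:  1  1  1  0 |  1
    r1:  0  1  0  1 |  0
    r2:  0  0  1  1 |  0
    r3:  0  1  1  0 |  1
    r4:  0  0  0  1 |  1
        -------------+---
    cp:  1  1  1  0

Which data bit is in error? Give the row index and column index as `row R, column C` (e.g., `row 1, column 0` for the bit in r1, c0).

row 3, column 3

Recompute each row's even parity and compare to rp:
  r0: data parity 1, sent rp 1 → ok
  r1: data parity 0, sent rp 0 → ok
  r2: data parity 0, sent rp 0 → ok
  r3: data parity 0, sent rp 1 → mismatch
  r4: data parity 1, sent rp 1 → ok
Recompute each column's even parity and compare to cp:
  c0: data parity 1, sent cp 1 → ok
  c1: data parity 1, sent cp 1 → ok
  c2: data parity 1, sent cp 1 → ok
  c3: data parity 1, sent cp 0 → mismatch
Exactly one row (r3) and one column (c3) fail → the flipped bit is at their intersection.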